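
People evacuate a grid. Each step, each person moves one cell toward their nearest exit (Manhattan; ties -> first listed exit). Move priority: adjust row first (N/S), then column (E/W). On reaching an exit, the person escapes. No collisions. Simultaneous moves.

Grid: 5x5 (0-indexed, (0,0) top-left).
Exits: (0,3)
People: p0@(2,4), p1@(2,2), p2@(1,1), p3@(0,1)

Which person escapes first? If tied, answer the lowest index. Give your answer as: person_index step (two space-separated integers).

Answer: 3 2

Derivation:
Step 1: p0:(2,4)->(1,4) | p1:(2,2)->(1,2) | p2:(1,1)->(0,1) | p3:(0,1)->(0,2)
Step 2: p0:(1,4)->(0,4) | p1:(1,2)->(0,2) | p2:(0,1)->(0,2) | p3:(0,2)->(0,3)->EXIT
Step 3: p0:(0,4)->(0,3)->EXIT | p1:(0,2)->(0,3)->EXIT | p2:(0,2)->(0,3)->EXIT | p3:escaped
Exit steps: [3, 3, 3, 2]
First to escape: p3 at step 2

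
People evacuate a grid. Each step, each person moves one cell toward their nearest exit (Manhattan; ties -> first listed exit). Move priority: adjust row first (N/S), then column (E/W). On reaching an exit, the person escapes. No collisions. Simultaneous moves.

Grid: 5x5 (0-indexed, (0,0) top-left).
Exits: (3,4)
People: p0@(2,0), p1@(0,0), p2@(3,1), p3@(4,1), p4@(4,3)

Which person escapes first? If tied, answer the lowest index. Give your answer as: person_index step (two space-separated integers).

Step 1: p0:(2,0)->(3,0) | p1:(0,0)->(1,0) | p2:(3,1)->(3,2) | p3:(4,1)->(3,1) | p4:(4,3)->(3,3)
Step 2: p0:(3,0)->(3,1) | p1:(1,0)->(2,0) | p2:(3,2)->(3,3) | p3:(3,1)->(3,2) | p4:(3,3)->(3,4)->EXIT
Step 3: p0:(3,1)->(3,2) | p1:(2,0)->(3,0) | p2:(3,3)->(3,4)->EXIT | p3:(3,2)->(3,3) | p4:escaped
Step 4: p0:(3,2)->(3,3) | p1:(3,0)->(3,1) | p2:escaped | p3:(3,3)->(3,4)->EXIT | p4:escaped
Step 5: p0:(3,3)->(3,4)->EXIT | p1:(3,1)->(3,2) | p2:escaped | p3:escaped | p4:escaped
Step 6: p0:escaped | p1:(3,2)->(3,3) | p2:escaped | p3:escaped | p4:escaped
Step 7: p0:escaped | p1:(3,3)->(3,4)->EXIT | p2:escaped | p3:escaped | p4:escaped
Exit steps: [5, 7, 3, 4, 2]
First to escape: p4 at step 2

Answer: 4 2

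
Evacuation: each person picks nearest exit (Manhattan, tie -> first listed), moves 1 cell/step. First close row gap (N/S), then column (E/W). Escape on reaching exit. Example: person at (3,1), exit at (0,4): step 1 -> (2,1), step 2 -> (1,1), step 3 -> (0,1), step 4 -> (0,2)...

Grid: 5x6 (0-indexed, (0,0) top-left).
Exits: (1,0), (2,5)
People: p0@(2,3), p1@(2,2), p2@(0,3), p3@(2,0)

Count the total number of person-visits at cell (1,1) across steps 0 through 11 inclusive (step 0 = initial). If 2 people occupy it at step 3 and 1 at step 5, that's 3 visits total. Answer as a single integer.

Answer: 2

Derivation:
Step 0: p0@(2,3) p1@(2,2) p2@(0,3) p3@(2,0) -> at (1,1): 0 [-], cum=0
Step 1: p0@(2,4) p1@(1,2) p2@(1,3) p3@ESC -> at (1,1): 0 [-], cum=0
Step 2: p0@ESC p1@(1,1) p2@(1,2) p3@ESC -> at (1,1): 1 [p1], cum=1
Step 3: p0@ESC p1@ESC p2@(1,1) p3@ESC -> at (1,1): 1 [p2], cum=2
Step 4: p0@ESC p1@ESC p2@ESC p3@ESC -> at (1,1): 0 [-], cum=2
Total visits = 2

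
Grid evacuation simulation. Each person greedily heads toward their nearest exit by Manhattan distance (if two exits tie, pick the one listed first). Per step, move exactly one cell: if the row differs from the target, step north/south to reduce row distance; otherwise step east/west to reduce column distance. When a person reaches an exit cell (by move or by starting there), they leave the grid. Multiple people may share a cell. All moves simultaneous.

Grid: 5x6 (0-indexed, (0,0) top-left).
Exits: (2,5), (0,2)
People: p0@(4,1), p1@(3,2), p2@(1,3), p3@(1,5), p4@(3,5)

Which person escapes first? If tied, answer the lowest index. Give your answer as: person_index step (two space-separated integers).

Answer: 3 1

Derivation:
Step 1: p0:(4,1)->(3,1) | p1:(3,2)->(2,2) | p2:(1,3)->(0,3) | p3:(1,5)->(2,5)->EXIT | p4:(3,5)->(2,5)->EXIT
Step 2: p0:(3,1)->(2,1) | p1:(2,2)->(1,2) | p2:(0,3)->(0,2)->EXIT | p3:escaped | p4:escaped
Step 3: p0:(2,1)->(1,1) | p1:(1,2)->(0,2)->EXIT | p2:escaped | p3:escaped | p4:escaped
Step 4: p0:(1,1)->(0,1) | p1:escaped | p2:escaped | p3:escaped | p4:escaped
Step 5: p0:(0,1)->(0,2)->EXIT | p1:escaped | p2:escaped | p3:escaped | p4:escaped
Exit steps: [5, 3, 2, 1, 1]
First to escape: p3 at step 1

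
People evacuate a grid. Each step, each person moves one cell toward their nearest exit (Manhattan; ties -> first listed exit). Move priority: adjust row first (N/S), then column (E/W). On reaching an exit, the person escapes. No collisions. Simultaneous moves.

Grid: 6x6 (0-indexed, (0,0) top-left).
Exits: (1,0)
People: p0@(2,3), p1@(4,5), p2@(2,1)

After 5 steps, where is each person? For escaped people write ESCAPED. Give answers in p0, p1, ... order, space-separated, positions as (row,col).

Step 1: p0:(2,3)->(1,3) | p1:(4,5)->(3,5) | p2:(2,1)->(1,1)
Step 2: p0:(1,3)->(1,2) | p1:(3,5)->(2,5) | p2:(1,1)->(1,0)->EXIT
Step 3: p0:(1,2)->(1,1) | p1:(2,5)->(1,5) | p2:escaped
Step 4: p0:(1,1)->(1,0)->EXIT | p1:(1,5)->(1,4) | p2:escaped
Step 5: p0:escaped | p1:(1,4)->(1,3) | p2:escaped

ESCAPED (1,3) ESCAPED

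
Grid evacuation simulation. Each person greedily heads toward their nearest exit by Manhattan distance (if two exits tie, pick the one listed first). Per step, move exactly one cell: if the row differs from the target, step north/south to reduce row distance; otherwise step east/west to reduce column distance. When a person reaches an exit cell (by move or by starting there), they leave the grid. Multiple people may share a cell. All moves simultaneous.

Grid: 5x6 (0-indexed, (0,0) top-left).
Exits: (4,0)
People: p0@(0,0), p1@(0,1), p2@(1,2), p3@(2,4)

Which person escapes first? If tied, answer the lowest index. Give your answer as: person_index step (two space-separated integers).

Answer: 0 4

Derivation:
Step 1: p0:(0,0)->(1,0) | p1:(0,1)->(1,1) | p2:(1,2)->(2,2) | p3:(2,4)->(3,4)
Step 2: p0:(1,0)->(2,0) | p1:(1,1)->(2,1) | p2:(2,2)->(3,2) | p3:(3,4)->(4,4)
Step 3: p0:(2,0)->(3,0) | p1:(2,1)->(3,1) | p2:(3,2)->(4,2) | p3:(4,4)->(4,3)
Step 4: p0:(3,0)->(4,0)->EXIT | p1:(3,1)->(4,1) | p2:(4,2)->(4,1) | p3:(4,3)->(4,2)
Step 5: p0:escaped | p1:(4,1)->(4,0)->EXIT | p2:(4,1)->(4,0)->EXIT | p3:(4,2)->(4,1)
Step 6: p0:escaped | p1:escaped | p2:escaped | p3:(4,1)->(4,0)->EXIT
Exit steps: [4, 5, 5, 6]
First to escape: p0 at step 4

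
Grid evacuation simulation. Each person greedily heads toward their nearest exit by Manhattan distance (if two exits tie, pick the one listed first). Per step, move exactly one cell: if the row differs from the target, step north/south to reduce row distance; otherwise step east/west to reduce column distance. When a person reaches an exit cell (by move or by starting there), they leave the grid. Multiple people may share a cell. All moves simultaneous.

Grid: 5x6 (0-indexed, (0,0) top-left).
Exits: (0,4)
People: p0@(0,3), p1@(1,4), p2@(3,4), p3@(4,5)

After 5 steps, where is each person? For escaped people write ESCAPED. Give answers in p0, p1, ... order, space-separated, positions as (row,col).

Step 1: p0:(0,3)->(0,4)->EXIT | p1:(1,4)->(0,4)->EXIT | p2:(3,4)->(2,4) | p3:(4,5)->(3,5)
Step 2: p0:escaped | p1:escaped | p2:(2,4)->(1,4) | p3:(3,5)->(2,5)
Step 3: p0:escaped | p1:escaped | p2:(1,4)->(0,4)->EXIT | p3:(2,5)->(1,5)
Step 4: p0:escaped | p1:escaped | p2:escaped | p3:(1,5)->(0,5)
Step 5: p0:escaped | p1:escaped | p2:escaped | p3:(0,5)->(0,4)->EXIT

ESCAPED ESCAPED ESCAPED ESCAPED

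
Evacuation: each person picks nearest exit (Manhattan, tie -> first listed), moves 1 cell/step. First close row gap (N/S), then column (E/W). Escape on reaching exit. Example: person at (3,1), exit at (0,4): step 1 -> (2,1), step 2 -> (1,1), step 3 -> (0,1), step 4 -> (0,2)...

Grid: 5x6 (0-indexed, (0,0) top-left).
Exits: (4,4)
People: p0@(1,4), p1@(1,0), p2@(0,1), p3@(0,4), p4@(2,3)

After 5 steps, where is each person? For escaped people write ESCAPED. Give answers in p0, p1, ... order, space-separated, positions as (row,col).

Step 1: p0:(1,4)->(2,4) | p1:(1,0)->(2,0) | p2:(0,1)->(1,1) | p3:(0,4)->(1,4) | p4:(2,3)->(3,3)
Step 2: p0:(2,4)->(3,4) | p1:(2,0)->(3,0) | p2:(1,1)->(2,1) | p3:(1,4)->(2,4) | p4:(3,3)->(4,3)
Step 3: p0:(3,4)->(4,4)->EXIT | p1:(3,0)->(4,0) | p2:(2,1)->(3,1) | p3:(2,4)->(3,4) | p4:(4,3)->(4,4)->EXIT
Step 4: p0:escaped | p1:(4,0)->(4,1) | p2:(3,1)->(4,1) | p3:(3,4)->(4,4)->EXIT | p4:escaped
Step 5: p0:escaped | p1:(4,1)->(4,2) | p2:(4,1)->(4,2) | p3:escaped | p4:escaped

ESCAPED (4,2) (4,2) ESCAPED ESCAPED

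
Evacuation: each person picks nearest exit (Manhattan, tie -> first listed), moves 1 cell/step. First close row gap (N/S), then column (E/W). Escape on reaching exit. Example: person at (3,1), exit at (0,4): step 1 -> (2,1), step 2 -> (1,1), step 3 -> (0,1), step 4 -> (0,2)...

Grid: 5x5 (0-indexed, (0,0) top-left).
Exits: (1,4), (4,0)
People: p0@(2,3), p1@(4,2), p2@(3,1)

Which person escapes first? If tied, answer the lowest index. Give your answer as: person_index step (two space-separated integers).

Step 1: p0:(2,3)->(1,3) | p1:(4,2)->(4,1) | p2:(3,1)->(4,1)
Step 2: p0:(1,3)->(1,4)->EXIT | p1:(4,1)->(4,0)->EXIT | p2:(4,1)->(4,0)->EXIT
Exit steps: [2, 2, 2]
First to escape: p0 at step 2

Answer: 0 2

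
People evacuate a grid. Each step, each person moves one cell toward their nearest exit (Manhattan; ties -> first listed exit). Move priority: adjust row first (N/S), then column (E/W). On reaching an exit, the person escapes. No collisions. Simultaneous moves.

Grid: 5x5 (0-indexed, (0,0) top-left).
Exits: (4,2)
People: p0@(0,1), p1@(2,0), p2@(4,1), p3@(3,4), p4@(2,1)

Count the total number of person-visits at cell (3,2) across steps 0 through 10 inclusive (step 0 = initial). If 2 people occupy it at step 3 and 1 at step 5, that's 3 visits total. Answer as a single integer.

Answer: 0

Derivation:
Step 0: p0@(0,1) p1@(2,0) p2@(4,1) p3@(3,4) p4@(2,1) -> at (3,2): 0 [-], cum=0
Step 1: p0@(1,1) p1@(3,0) p2@ESC p3@(4,4) p4@(3,1) -> at (3,2): 0 [-], cum=0
Step 2: p0@(2,1) p1@(4,0) p2@ESC p3@(4,3) p4@(4,1) -> at (3,2): 0 [-], cum=0
Step 3: p0@(3,1) p1@(4,1) p2@ESC p3@ESC p4@ESC -> at (3,2): 0 [-], cum=0
Step 4: p0@(4,1) p1@ESC p2@ESC p3@ESC p4@ESC -> at (3,2): 0 [-], cum=0
Step 5: p0@ESC p1@ESC p2@ESC p3@ESC p4@ESC -> at (3,2): 0 [-], cum=0
Total visits = 0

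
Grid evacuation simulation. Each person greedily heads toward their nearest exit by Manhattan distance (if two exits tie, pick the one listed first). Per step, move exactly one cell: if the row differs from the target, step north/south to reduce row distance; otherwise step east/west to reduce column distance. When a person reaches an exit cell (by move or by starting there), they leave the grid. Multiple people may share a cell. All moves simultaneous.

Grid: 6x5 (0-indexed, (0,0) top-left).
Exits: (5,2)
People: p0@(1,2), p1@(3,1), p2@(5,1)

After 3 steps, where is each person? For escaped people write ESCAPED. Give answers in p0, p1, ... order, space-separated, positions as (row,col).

Step 1: p0:(1,2)->(2,2) | p1:(3,1)->(4,1) | p2:(5,1)->(5,2)->EXIT
Step 2: p0:(2,2)->(3,2) | p1:(4,1)->(5,1) | p2:escaped
Step 3: p0:(3,2)->(4,2) | p1:(5,1)->(5,2)->EXIT | p2:escaped

(4,2) ESCAPED ESCAPED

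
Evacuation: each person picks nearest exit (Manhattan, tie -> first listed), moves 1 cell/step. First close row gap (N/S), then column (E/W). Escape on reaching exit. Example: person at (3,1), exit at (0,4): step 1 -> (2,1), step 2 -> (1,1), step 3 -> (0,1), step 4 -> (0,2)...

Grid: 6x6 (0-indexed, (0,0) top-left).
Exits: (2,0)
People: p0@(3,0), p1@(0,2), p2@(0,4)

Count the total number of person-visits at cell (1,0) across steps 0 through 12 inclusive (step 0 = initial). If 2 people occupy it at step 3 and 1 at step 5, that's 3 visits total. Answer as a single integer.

Step 0: p0@(3,0) p1@(0,2) p2@(0,4) -> at (1,0): 0 [-], cum=0
Step 1: p0@ESC p1@(1,2) p2@(1,4) -> at (1,0): 0 [-], cum=0
Step 2: p0@ESC p1@(2,2) p2@(2,4) -> at (1,0): 0 [-], cum=0
Step 3: p0@ESC p1@(2,1) p2@(2,3) -> at (1,0): 0 [-], cum=0
Step 4: p0@ESC p1@ESC p2@(2,2) -> at (1,0): 0 [-], cum=0
Step 5: p0@ESC p1@ESC p2@(2,1) -> at (1,0): 0 [-], cum=0
Step 6: p0@ESC p1@ESC p2@ESC -> at (1,0): 0 [-], cum=0
Total visits = 0

Answer: 0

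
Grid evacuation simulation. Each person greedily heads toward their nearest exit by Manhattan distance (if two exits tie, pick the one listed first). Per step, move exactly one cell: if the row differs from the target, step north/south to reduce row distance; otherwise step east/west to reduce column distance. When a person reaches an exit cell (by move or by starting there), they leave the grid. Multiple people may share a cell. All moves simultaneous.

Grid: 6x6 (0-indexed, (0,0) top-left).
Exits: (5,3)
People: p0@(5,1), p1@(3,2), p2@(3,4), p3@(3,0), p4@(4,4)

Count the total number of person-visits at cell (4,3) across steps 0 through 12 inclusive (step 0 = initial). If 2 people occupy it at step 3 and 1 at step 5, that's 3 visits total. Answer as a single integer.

Step 0: p0@(5,1) p1@(3,2) p2@(3,4) p3@(3,0) p4@(4,4) -> at (4,3): 0 [-], cum=0
Step 1: p0@(5,2) p1@(4,2) p2@(4,4) p3@(4,0) p4@(5,4) -> at (4,3): 0 [-], cum=0
Step 2: p0@ESC p1@(5,2) p2@(5,4) p3@(5,0) p4@ESC -> at (4,3): 0 [-], cum=0
Step 3: p0@ESC p1@ESC p2@ESC p3@(5,1) p4@ESC -> at (4,3): 0 [-], cum=0
Step 4: p0@ESC p1@ESC p2@ESC p3@(5,2) p4@ESC -> at (4,3): 0 [-], cum=0
Step 5: p0@ESC p1@ESC p2@ESC p3@ESC p4@ESC -> at (4,3): 0 [-], cum=0
Total visits = 0

Answer: 0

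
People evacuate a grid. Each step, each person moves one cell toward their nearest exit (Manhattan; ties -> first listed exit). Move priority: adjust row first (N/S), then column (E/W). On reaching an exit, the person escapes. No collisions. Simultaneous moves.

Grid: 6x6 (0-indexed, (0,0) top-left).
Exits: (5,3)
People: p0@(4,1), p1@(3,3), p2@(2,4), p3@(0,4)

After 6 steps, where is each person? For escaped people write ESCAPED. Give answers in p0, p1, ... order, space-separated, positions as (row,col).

Step 1: p0:(4,1)->(5,1) | p1:(3,3)->(4,3) | p2:(2,4)->(3,4) | p3:(0,4)->(1,4)
Step 2: p0:(5,1)->(5,2) | p1:(4,3)->(5,3)->EXIT | p2:(3,4)->(4,4) | p3:(1,4)->(2,4)
Step 3: p0:(5,2)->(5,3)->EXIT | p1:escaped | p2:(4,4)->(5,4) | p3:(2,4)->(3,4)
Step 4: p0:escaped | p1:escaped | p2:(5,4)->(5,3)->EXIT | p3:(3,4)->(4,4)
Step 5: p0:escaped | p1:escaped | p2:escaped | p3:(4,4)->(5,4)
Step 6: p0:escaped | p1:escaped | p2:escaped | p3:(5,4)->(5,3)->EXIT

ESCAPED ESCAPED ESCAPED ESCAPED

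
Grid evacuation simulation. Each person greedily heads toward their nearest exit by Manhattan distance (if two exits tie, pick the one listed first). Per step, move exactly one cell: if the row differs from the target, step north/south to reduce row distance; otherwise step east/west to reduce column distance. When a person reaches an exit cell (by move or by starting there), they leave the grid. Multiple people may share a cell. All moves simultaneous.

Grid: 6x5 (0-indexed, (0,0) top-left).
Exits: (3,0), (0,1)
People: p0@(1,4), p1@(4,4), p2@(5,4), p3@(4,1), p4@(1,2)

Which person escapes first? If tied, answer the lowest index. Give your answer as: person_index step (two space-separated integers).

Answer: 3 2

Derivation:
Step 1: p0:(1,4)->(0,4) | p1:(4,4)->(3,4) | p2:(5,4)->(4,4) | p3:(4,1)->(3,1) | p4:(1,2)->(0,2)
Step 2: p0:(0,4)->(0,3) | p1:(3,4)->(3,3) | p2:(4,4)->(3,4) | p3:(3,1)->(3,0)->EXIT | p4:(0,2)->(0,1)->EXIT
Step 3: p0:(0,3)->(0,2) | p1:(3,3)->(3,2) | p2:(3,4)->(3,3) | p3:escaped | p4:escaped
Step 4: p0:(0,2)->(0,1)->EXIT | p1:(3,2)->(3,1) | p2:(3,3)->(3,2) | p3:escaped | p4:escaped
Step 5: p0:escaped | p1:(3,1)->(3,0)->EXIT | p2:(3,2)->(3,1) | p3:escaped | p4:escaped
Step 6: p0:escaped | p1:escaped | p2:(3,1)->(3,0)->EXIT | p3:escaped | p4:escaped
Exit steps: [4, 5, 6, 2, 2]
First to escape: p3 at step 2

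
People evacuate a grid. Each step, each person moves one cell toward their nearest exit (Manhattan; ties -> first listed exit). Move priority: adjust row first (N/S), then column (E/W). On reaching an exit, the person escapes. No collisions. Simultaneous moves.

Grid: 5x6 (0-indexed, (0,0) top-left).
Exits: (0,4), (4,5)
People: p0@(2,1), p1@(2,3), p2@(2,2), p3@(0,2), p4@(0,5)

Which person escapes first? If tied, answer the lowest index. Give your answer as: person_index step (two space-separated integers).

Step 1: p0:(2,1)->(1,1) | p1:(2,3)->(1,3) | p2:(2,2)->(1,2) | p3:(0,2)->(0,3) | p4:(0,5)->(0,4)->EXIT
Step 2: p0:(1,1)->(0,1) | p1:(1,3)->(0,3) | p2:(1,2)->(0,2) | p3:(0,3)->(0,4)->EXIT | p4:escaped
Step 3: p0:(0,1)->(0,2) | p1:(0,3)->(0,4)->EXIT | p2:(0,2)->(0,3) | p3:escaped | p4:escaped
Step 4: p0:(0,2)->(0,3) | p1:escaped | p2:(0,3)->(0,4)->EXIT | p3:escaped | p4:escaped
Step 5: p0:(0,3)->(0,4)->EXIT | p1:escaped | p2:escaped | p3:escaped | p4:escaped
Exit steps: [5, 3, 4, 2, 1]
First to escape: p4 at step 1

Answer: 4 1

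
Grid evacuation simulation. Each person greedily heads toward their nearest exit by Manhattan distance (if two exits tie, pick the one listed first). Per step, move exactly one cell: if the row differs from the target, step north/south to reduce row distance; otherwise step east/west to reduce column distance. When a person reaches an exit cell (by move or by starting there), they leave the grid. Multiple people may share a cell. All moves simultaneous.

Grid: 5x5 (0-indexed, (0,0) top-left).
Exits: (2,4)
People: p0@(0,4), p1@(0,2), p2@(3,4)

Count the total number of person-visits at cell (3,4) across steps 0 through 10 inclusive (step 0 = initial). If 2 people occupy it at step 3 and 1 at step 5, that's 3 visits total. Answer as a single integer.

Step 0: p0@(0,4) p1@(0,2) p2@(3,4) -> at (3,4): 1 [p2], cum=1
Step 1: p0@(1,4) p1@(1,2) p2@ESC -> at (3,4): 0 [-], cum=1
Step 2: p0@ESC p1@(2,2) p2@ESC -> at (3,4): 0 [-], cum=1
Step 3: p0@ESC p1@(2,3) p2@ESC -> at (3,4): 0 [-], cum=1
Step 4: p0@ESC p1@ESC p2@ESC -> at (3,4): 0 [-], cum=1
Total visits = 1

Answer: 1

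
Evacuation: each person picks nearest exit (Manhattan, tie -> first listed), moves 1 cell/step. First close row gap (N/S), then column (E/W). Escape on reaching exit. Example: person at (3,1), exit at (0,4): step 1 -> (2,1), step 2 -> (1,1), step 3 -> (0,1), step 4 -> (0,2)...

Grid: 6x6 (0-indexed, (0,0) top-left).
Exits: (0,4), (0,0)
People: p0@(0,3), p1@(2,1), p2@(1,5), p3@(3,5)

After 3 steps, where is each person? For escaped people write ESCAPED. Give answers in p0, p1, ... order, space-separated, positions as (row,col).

Step 1: p0:(0,3)->(0,4)->EXIT | p1:(2,1)->(1,1) | p2:(1,5)->(0,5) | p3:(3,5)->(2,5)
Step 2: p0:escaped | p1:(1,1)->(0,1) | p2:(0,5)->(0,4)->EXIT | p3:(2,5)->(1,5)
Step 3: p0:escaped | p1:(0,1)->(0,0)->EXIT | p2:escaped | p3:(1,5)->(0,5)

ESCAPED ESCAPED ESCAPED (0,5)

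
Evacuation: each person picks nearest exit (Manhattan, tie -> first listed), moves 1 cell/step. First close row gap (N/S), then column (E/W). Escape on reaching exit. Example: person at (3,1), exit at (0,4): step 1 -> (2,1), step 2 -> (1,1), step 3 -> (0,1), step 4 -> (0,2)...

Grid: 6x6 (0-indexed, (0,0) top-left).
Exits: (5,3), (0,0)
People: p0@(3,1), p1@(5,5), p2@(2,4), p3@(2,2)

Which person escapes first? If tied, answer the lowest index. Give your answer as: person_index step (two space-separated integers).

Answer: 1 2

Derivation:
Step 1: p0:(3,1)->(4,1) | p1:(5,5)->(5,4) | p2:(2,4)->(3,4) | p3:(2,2)->(3,2)
Step 2: p0:(4,1)->(5,1) | p1:(5,4)->(5,3)->EXIT | p2:(3,4)->(4,4) | p3:(3,2)->(4,2)
Step 3: p0:(5,1)->(5,2) | p1:escaped | p2:(4,4)->(5,4) | p3:(4,2)->(5,2)
Step 4: p0:(5,2)->(5,3)->EXIT | p1:escaped | p2:(5,4)->(5,3)->EXIT | p3:(5,2)->(5,3)->EXIT
Exit steps: [4, 2, 4, 4]
First to escape: p1 at step 2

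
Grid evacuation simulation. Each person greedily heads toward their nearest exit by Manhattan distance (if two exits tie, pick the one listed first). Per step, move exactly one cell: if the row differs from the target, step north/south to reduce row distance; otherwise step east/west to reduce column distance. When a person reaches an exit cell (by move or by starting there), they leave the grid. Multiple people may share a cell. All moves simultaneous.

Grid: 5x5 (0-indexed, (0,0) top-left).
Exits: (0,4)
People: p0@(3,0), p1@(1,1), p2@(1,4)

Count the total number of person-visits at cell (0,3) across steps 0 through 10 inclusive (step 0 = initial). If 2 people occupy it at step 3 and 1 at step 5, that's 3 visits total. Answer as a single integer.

Answer: 2

Derivation:
Step 0: p0@(3,0) p1@(1,1) p2@(1,4) -> at (0,3): 0 [-], cum=0
Step 1: p0@(2,0) p1@(0,1) p2@ESC -> at (0,3): 0 [-], cum=0
Step 2: p0@(1,0) p1@(0,2) p2@ESC -> at (0,3): 0 [-], cum=0
Step 3: p0@(0,0) p1@(0,3) p2@ESC -> at (0,3): 1 [p1], cum=1
Step 4: p0@(0,1) p1@ESC p2@ESC -> at (0,3): 0 [-], cum=1
Step 5: p0@(0,2) p1@ESC p2@ESC -> at (0,3): 0 [-], cum=1
Step 6: p0@(0,3) p1@ESC p2@ESC -> at (0,3): 1 [p0], cum=2
Step 7: p0@ESC p1@ESC p2@ESC -> at (0,3): 0 [-], cum=2
Total visits = 2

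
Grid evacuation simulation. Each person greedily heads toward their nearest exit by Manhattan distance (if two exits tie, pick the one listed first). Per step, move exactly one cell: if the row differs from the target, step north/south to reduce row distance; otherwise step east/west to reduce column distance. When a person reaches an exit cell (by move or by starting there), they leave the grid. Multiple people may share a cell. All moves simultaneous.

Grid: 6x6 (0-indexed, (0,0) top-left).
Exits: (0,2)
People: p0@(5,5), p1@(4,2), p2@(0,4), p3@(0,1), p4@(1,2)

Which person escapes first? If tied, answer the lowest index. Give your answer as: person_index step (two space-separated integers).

Answer: 3 1

Derivation:
Step 1: p0:(5,5)->(4,5) | p1:(4,2)->(3,2) | p2:(0,4)->(0,3) | p3:(0,1)->(0,2)->EXIT | p4:(1,2)->(0,2)->EXIT
Step 2: p0:(4,5)->(3,5) | p1:(3,2)->(2,2) | p2:(0,3)->(0,2)->EXIT | p3:escaped | p4:escaped
Step 3: p0:(3,5)->(2,5) | p1:(2,2)->(1,2) | p2:escaped | p3:escaped | p4:escaped
Step 4: p0:(2,5)->(1,5) | p1:(1,2)->(0,2)->EXIT | p2:escaped | p3:escaped | p4:escaped
Step 5: p0:(1,5)->(0,5) | p1:escaped | p2:escaped | p3:escaped | p4:escaped
Step 6: p0:(0,5)->(0,4) | p1:escaped | p2:escaped | p3:escaped | p4:escaped
Step 7: p0:(0,4)->(0,3) | p1:escaped | p2:escaped | p3:escaped | p4:escaped
Step 8: p0:(0,3)->(0,2)->EXIT | p1:escaped | p2:escaped | p3:escaped | p4:escaped
Exit steps: [8, 4, 2, 1, 1]
First to escape: p3 at step 1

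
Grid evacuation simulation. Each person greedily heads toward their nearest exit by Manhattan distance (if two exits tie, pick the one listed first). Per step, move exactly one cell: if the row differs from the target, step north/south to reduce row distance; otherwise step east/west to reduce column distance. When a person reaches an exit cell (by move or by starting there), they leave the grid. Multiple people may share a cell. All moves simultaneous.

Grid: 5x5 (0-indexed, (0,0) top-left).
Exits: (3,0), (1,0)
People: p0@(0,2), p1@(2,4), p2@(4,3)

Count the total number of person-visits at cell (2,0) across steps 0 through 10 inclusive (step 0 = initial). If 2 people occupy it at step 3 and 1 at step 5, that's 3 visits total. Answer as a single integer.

Step 0: p0@(0,2) p1@(2,4) p2@(4,3) -> at (2,0): 0 [-], cum=0
Step 1: p0@(1,2) p1@(3,4) p2@(3,3) -> at (2,0): 0 [-], cum=0
Step 2: p0@(1,1) p1@(3,3) p2@(3,2) -> at (2,0): 0 [-], cum=0
Step 3: p0@ESC p1@(3,2) p2@(3,1) -> at (2,0): 0 [-], cum=0
Step 4: p0@ESC p1@(3,1) p2@ESC -> at (2,0): 0 [-], cum=0
Step 5: p0@ESC p1@ESC p2@ESC -> at (2,0): 0 [-], cum=0
Total visits = 0

Answer: 0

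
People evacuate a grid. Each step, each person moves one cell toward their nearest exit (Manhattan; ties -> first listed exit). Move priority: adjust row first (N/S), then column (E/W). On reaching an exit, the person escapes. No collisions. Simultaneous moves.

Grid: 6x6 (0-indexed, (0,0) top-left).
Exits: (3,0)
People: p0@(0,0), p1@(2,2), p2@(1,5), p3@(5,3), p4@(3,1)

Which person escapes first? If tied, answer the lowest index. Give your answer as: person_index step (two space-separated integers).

Answer: 4 1

Derivation:
Step 1: p0:(0,0)->(1,0) | p1:(2,2)->(3,2) | p2:(1,5)->(2,5) | p3:(5,3)->(4,3) | p4:(3,1)->(3,0)->EXIT
Step 2: p0:(1,0)->(2,0) | p1:(3,2)->(3,1) | p2:(2,5)->(3,5) | p3:(4,3)->(3,3) | p4:escaped
Step 3: p0:(2,0)->(3,0)->EXIT | p1:(3,1)->(3,0)->EXIT | p2:(3,5)->(3,4) | p3:(3,3)->(3,2) | p4:escaped
Step 4: p0:escaped | p1:escaped | p2:(3,4)->(3,3) | p3:(3,2)->(3,1) | p4:escaped
Step 5: p0:escaped | p1:escaped | p2:(3,3)->(3,2) | p3:(3,1)->(3,0)->EXIT | p4:escaped
Step 6: p0:escaped | p1:escaped | p2:(3,2)->(3,1) | p3:escaped | p4:escaped
Step 7: p0:escaped | p1:escaped | p2:(3,1)->(3,0)->EXIT | p3:escaped | p4:escaped
Exit steps: [3, 3, 7, 5, 1]
First to escape: p4 at step 1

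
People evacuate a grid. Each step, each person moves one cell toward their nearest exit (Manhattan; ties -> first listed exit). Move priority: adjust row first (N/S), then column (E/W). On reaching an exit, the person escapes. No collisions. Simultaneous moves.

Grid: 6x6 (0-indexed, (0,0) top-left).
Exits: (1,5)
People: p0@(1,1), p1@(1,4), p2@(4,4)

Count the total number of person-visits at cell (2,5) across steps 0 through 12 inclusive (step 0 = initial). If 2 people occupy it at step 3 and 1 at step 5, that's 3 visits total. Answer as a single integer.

Answer: 0

Derivation:
Step 0: p0@(1,1) p1@(1,4) p2@(4,4) -> at (2,5): 0 [-], cum=0
Step 1: p0@(1,2) p1@ESC p2@(3,4) -> at (2,5): 0 [-], cum=0
Step 2: p0@(1,3) p1@ESC p2@(2,4) -> at (2,5): 0 [-], cum=0
Step 3: p0@(1,4) p1@ESC p2@(1,4) -> at (2,5): 0 [-], cum=0
Step 4: p0@ESC p1@ESC p2@ESC -> at (2,5): 0 [-], cum=0
Total visits = 0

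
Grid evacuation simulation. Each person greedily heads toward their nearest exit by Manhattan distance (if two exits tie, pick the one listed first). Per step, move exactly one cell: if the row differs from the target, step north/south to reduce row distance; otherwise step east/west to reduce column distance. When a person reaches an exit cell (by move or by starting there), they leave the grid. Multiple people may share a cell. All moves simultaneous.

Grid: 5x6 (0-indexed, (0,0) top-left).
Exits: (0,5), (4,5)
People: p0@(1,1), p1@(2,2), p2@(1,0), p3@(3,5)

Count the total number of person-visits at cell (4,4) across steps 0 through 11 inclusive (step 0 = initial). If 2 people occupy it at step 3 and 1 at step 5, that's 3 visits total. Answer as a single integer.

Answer: 0

Derivation:
Step 0: p0@(1,1) p1@(2,2) p2@(1,0) p3@(3,5) -> at (4,4): 0 [-], cum=0
Step 1: p0@(0,1) p1@(1,2) p2@(0,0) p3@ESC -> at (4,4): 0 [-], cum=0
Step 2: p0@(0,2) p1@(0,2) p2@(0,1) p3@ESC -> at (4,4): 0 [-], cum=0
Step 3: p0@(0,3) p1@(0,3) p2@(0,2) p3@ESC -> at (4,4): 0 [-], cum=0
Step 4: p0@(0,4) p1@(0,4) p2@(0,3) p3@ESC -> at (4,4): 0 [-], cum=0
Step 5: p0@ESC p1@ESC p2@(0,4) p3@ESC -> at (4,4): 0 [-], cum=0
Step 6: p0@ESC p1@ESC p2@ESC p3@ESC -> at (4,4): 0 [-], cum=0
Total visits = 0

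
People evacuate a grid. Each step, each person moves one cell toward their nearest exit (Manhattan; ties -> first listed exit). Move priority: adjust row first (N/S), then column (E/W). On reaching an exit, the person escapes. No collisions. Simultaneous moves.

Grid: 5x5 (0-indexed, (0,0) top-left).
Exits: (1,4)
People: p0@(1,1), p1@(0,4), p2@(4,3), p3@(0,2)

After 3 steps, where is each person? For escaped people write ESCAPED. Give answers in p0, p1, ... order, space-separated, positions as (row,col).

Step 1: p0:(1,1)->(1,2) | p1:(0,4)->(1,4)->EXIT | p2:(4,3)->(3,3) | p3:(0,2)->(1,2)
Step 2: p0:(1,2)->(1,3) | p1:escaped | p2:(3,3)->(2,3) | p3:(1,2)->(1,3)
Step 3: p0:(1,3)->(1,4)->EXIT | p1:escaped | p2:(2,3)->(1,3) | p3:(1,3)->(1,4)->EXIT

ESCAPED ESCAPED (1,3) ESCAPED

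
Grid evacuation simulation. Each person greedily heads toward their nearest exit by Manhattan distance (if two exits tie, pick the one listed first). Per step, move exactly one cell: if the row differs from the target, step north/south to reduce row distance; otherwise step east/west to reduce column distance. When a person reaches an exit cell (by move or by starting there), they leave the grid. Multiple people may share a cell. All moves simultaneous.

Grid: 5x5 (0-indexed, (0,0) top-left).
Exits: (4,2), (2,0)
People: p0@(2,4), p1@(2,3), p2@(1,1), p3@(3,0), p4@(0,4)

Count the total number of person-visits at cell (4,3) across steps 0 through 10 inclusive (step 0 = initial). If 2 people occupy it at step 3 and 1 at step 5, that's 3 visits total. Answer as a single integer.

Step 0: p0@(2,4) p1@(2,3) p2@(1,1) p3@(3,0) p4@(0,4) -> at (4,3): 0 [-], cum=0
Step 1: p0@(3,4) p1@(3,3) p2@(2,1) p3@ESC p4@(1,4) -> at (4,3): 0 [-], cum=0
Step 2: p0@(4,4) p1@(4,3) p2@ESC p3@ESC p4@(2,4) -> at (4,3): 1 [p1], cum=1
Step 3: p0@(4,3) p1@ESC p2@ESC p3@ESC p4@(3,4) -> at (4,3): 1 [p0], cum=2
Step 4: p0@ESC p1@ESC p2@ESC p3@ESC p4@(4,4) -> at (4,3): 0 [-], cum=2
Step 5: p0@ESC p1@ESC p2@ESC p3@ESC p4@(4,3) -> at (4,3): 1 [p4], cum=3
Step 6: p0@ESC p1@ESC p2@ESC p3@ESC p4@ESC -> at (4,3): 0 [-], cum=3
Total visits = 3

Answer: 3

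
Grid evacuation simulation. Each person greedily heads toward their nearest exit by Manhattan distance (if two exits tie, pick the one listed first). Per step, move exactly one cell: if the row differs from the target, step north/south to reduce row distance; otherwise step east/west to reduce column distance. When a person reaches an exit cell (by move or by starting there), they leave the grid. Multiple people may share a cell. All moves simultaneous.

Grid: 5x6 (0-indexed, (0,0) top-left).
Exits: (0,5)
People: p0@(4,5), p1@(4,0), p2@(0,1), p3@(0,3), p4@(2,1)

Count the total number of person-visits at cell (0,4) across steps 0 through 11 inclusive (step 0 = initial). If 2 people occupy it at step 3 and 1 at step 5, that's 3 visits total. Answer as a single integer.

Answer: 4

Derivation:
Step 0: p0@(4,5) p1@(4,0) p2@(0,1) p3@(0,3) p4@(2,1) -> at (0,4): 0 [-], cum=0
Step 1: p0@(3,5) p1@(3,0) p2@(0,2) p3@(0,4) p4@(1,1) -> at (0,4): 1 [p3], cum=1
Step 2: p0@(2,5) p1@(2,0) p2@(0,3) p3@ESC p4@(0,1) -> at (0,4): 0 [-], cum=1
Step 3: p0@(1,5) p1@(1,0) p2@(0,4) p3@ESC p4@(0,2) -> at (0,4): 1 [p2], cum=2
Step 4: p0@ESC p1@(0,0) p2@ESC p3@ESC p4@(0,3) -> at (0,4): 0 [-], cum=2
Step 5: p0@ESC p1@(0,1) p2@ESC p3@ESC p4@(0,4) -> at (0,4): 1 [p4], cum=3
Step 6: p0@ESC p1@(0,2) p2@ESC p3@ESC p4@ESC -> at (0,4): 0 [-], cum=3
Step 7: p0@ESC p1@(0,3) p2@ESC p3@ESC p4@ESC -> at (0,4): 0 [-], cum=3
Step 8: p0@ESC p1@(0,4) p2@ESC p3@ESC p4@ESC -> at (0,4): 1 [p1], cum=4
Step 9: p0@ESC p1@ESC p2@ESC p3@ESC p4@ESC -> at (0,4): 0 [-], cum=4
Total visits = 4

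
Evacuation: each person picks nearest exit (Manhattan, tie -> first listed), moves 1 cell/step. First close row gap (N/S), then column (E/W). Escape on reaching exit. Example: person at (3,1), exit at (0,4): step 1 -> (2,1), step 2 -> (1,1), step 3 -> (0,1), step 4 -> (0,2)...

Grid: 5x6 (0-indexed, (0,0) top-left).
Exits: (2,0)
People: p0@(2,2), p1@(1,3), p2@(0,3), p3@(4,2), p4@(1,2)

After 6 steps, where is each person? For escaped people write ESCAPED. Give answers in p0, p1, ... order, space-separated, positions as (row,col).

Step 1: p0:(2,2)->(2,1) | p1:(1,3)->(2,3) | p2:(0,3)->(1,3) | p3:(4,2)->(3,2) | p4:(1,2)->(2,2)
Step 2: p0:(2,1)->(2,0)->EXIT | p1:(2,3)->(2,2) | p2:(1,3)->(2,3) | p3:(3,2)->(2,2) | p4:(2,2)->(2,1)
Step 3: p0:escaped | p1:(2,2)->(2,1) | p2:(2,3)->(2,2) | p3:(2,2)->(2,1) | p4:(2,1)->(2,0)->EXIT
Step 4: p0:escaped | p1:(2,1)->(2,0)->EXIT | p2:(2,2)->(2,1) | p3:(2,1)->(2,0)->EXIT | p4:escaped
Step 5: p0:escaped | p1:escaped | p2:(2,1)->(2,0)->EXIT | p3:escaped | p4:escaped

ESCAPED ESCAPED ESCAPED ESCAPED ESCAPED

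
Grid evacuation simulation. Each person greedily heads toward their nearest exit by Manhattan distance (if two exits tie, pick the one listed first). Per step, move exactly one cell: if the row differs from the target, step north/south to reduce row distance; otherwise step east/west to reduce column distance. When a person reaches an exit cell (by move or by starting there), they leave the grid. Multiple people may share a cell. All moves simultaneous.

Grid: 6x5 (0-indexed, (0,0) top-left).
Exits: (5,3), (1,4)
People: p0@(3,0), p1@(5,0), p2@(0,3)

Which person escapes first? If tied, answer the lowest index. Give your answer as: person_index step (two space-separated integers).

Answer: 2 2

Derivation:
Step 1: p0:(3,0)->(4,0) | p1:(5,0)->(5,1) | p2:(0,3)->(1,3)
Step 2: p0:(4,0)->(5,0) | p1:(5,1)->(5,2) | p2:(1,3)->(1,4)->EXIT
Step 3: p0:(5,0)->(5,1) | p1:(5,2)->(5,3)->EXIT | p2:escaped
Step 4: p0:(5,1)->(5,2) | p1:escaped | p2:escaped
Step 5: p0:(5,2)->(5,3)->EXIT | p1:escaped | p2:escaped
Exit steps: [5, 3, 2]
First to escape: p2 at step 2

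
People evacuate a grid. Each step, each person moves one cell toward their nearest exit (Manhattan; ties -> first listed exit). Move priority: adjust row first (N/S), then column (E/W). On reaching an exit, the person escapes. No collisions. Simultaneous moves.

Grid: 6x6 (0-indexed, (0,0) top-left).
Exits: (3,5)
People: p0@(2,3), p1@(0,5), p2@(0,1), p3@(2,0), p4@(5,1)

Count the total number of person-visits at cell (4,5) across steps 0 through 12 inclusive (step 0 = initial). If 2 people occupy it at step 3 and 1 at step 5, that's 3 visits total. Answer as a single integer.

Answer: 0

Derivation:
Step 0: p0@(2,3) p1@(0,5) p2@(0,1) p3@(2,0) p4@(5,1) -> at (4,5): 0 [-], cum=0
Step 1: p0@(3,3) p1@(1,5) p2@(1,1) p3@(3,0) p4@(4,1) -> at (4,5): 0 [-], cum=0
Step 2: p0@(3,4) p1@(2,5) p2@(2,1) p3@(3,1) p4@(3,1) -> at (4,5): 0 [-], cum=0
Step 3: p0@ESC p1@ESC p2@(3,1) p3@(3,2) p4@(3,2) -> at (4,5): 0 [-], cum=0
Step 4: p0@ESC p1@ESC p2@(3,2) p3@(3,3) p4@(3,3) -> at (4,5): 0 [-], cum=0
Step 5: p0@ESC p1@ESC p2@(3,3) p3@(3,4) p4@(3,4) -> at (4,5): 0 [-], cum=0
Step 6: p0@ESC p1@ESC p2@(3,4) p3@ESC p4@ESC -> at (4,5): 0 [-], cum=0
Step 7: p0@ESC p1@ESC p2@ESC p3@ESC p4@ESC -> at (4,5): 0 [-], cum=0
Total visits = 0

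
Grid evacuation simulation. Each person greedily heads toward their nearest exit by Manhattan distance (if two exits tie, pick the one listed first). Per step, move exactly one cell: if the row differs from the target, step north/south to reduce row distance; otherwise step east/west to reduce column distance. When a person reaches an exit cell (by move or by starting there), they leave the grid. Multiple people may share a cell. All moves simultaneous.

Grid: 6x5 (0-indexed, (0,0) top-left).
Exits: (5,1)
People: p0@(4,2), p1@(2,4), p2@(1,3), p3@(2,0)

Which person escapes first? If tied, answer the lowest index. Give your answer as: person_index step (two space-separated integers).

Step 1: p0:(4,2)->(5,2) | p1:(2,4)->(3,4) | p2:(1,3)->(2,3) | p3:(2,0)->(3,0)
Step 2: p0:(5,2)->(5,1)->EXIT | p1:(3,4)->(4,4) | p2:(2,3)->(3,3) | p3:(3,0)->(4,0)
Step 3: p0:escaped | p1:(4,4)->(5,4) | p2:(3,3)->(4,3) | p3:(4,0)->(5,0)
Step 4: p0:escaped | p1:(5,4)->(5,3) | p2:(4,3)->(5,3) | p3:(5,0)->(5,1)->EXIT
Step 5: p0:escaped | p1:(5,3)->(5,2) | p2:(5,3)->(5,2) | p3:escaped
Step 6: p0:escaped | p1:(5,2)->(5,1)->EXIT | p2:(5,2)->(5,1)->EXIT | p3:escaped
Exit steps: [2, 6, 6, 4]
First to escape: p0 at step 2

Answer: 0 2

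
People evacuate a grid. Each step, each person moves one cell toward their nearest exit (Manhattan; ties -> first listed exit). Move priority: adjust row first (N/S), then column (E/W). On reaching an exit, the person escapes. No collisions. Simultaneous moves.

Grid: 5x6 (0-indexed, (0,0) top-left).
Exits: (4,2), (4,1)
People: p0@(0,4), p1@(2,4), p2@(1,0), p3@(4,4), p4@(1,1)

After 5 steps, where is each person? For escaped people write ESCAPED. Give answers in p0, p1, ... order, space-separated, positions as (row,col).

Step 1: p0:(0,4)->(1,4) | p1:(2,4)->(3,4) | p2:(1,0)->(2,0) | p3:(4,4)->(4,3) | p4:(1,1)->(2,1)
Step 2: p0:(1,4)->(2,4) | p1:(3,4)->(4,4) | p2:(2,0)->(3,0) | p3:(4,3)->(4,2)->EXIT | p4:(2,1)->(3,1)
Step 3: p0:(2,4)->(3,4) | p1:(4,4)->(4,3) | p2:(3,0)->(4,0) | p3:escaped | p4:(3,1)->(4,1)->EXIT
Step 4: p0:(3,4)->(4,4) | p1:(4,3)->(4,2)->EXIT | p2:(4,0)->(4,1)->EXIT | p3:escaped | p4:escaped
Step 5: p0:(4,4)->(4,3) | p1:escaped | p2:escaped | p3:escaped | p4:escaped

(4,3) ESCAPED ESCAPED ESCAPED ESCAPED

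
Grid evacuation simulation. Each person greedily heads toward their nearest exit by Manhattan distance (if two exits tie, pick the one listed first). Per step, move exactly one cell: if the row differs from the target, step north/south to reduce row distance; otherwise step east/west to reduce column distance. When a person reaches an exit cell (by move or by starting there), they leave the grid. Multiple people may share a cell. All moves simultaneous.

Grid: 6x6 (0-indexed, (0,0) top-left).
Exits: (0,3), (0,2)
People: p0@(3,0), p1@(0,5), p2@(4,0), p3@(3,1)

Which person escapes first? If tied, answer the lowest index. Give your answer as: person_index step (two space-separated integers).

Step 1: p0:(3,0)->(2,0) | p1:(0,5)->(0,4) | p2:(4,0)->(3,0) | p3:(3,1)->(2,1)
Step 2: p0:(2,0)->(1,0) | p1:(0,4)->(0,3)->EXIT | p2:(3,0)->(2,0) | p3:(2,1)->(1,1)
Step 3: p0:(1,0)->(0,0) | p1:escaped | p2:(2,0)->(1,0) | p3:(1,1)->(0,1)
Step 4: p0:(0,0)->(0,1) | p1:escaped | p2:(1,0)->(0,0) | p3:(0,1)->(0,2)->EXIT
Step 5: p0:(0,1)->(0,2)->EXIT | p1:escaped | p2:(0,0)->(0,1) | p3:escaped
Step 6: p0:escaped | p1:escaped | p2:(0,1)->(0,2)->EXIT | p3:escaped
Exit steps: [5, 2, 6, 4]
First to escape: p1 at step 2

Answer: 1 2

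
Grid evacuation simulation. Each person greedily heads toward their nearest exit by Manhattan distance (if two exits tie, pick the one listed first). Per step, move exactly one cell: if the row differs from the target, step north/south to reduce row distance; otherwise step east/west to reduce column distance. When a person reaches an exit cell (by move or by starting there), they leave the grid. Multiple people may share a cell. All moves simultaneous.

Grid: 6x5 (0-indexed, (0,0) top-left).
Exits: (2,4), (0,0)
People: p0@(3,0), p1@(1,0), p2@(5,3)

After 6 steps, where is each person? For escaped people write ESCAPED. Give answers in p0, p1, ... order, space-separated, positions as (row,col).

Step 1: p0:(3,0)->(2,0) | p1:(1,0)->(0,0)->EXIT | p2:(5,3)->(4,3)
Step 2: p0:(2,0)->(1,0) | p1:escaped | p2:(4,3)->(3,3)
Step 3: p0:(1,0)->(0,0)->EXIT | p1:escaped | p2:(3,3)->(2,3)
Step 4: p0:escaped | p1:escaped | p2:(2,3)->(2,4)->EXIT

ESCAPED ESCAPED ESCAPED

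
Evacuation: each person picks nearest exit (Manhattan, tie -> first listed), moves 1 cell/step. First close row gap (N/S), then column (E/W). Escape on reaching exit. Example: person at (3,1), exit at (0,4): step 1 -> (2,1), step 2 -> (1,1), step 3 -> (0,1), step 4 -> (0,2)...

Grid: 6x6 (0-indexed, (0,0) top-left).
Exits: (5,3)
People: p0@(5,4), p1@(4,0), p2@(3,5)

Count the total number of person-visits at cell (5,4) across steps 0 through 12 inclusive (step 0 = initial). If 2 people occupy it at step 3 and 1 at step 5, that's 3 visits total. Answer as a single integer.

Step 0: p0@(5,4) p1@(4,0) p2@(3,5) -> at (5,4): 1 [p0], cum=1
Step 1: p0@ESC p1@(5,0) p2@(4,5) -> at (5,4): 0 [-], cum=1
Step 2: p0@ESC p1@(5,1) p2@(5,5) -> at (5,4): 0 [-], cum=1
Step 3: p0@ESC p1@(5,2) p2@(5,4) -> at (5,4): 1 [p2], cum=2
Step 4: p0@ESC p1@ESC p2@ESC -> at (5,4): 0 [-], cum=2
Total visits = 2

Answer: 2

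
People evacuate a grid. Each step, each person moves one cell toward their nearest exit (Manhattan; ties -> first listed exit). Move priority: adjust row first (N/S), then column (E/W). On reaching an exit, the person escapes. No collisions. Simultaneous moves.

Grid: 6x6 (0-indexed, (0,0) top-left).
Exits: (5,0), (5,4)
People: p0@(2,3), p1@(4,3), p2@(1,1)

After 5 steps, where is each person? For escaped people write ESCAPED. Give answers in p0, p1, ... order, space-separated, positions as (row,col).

Step 1: p0:(2,3)->(3,3) | p1:(4,3)->(5,3) | p2:(1,1)->(2,1)
Step 2: p0:(3,3)->(4,3) | p1:(5,3)->(5,4)->EXIT | p2:(2,1)->(3,1)
Step 3: p0:(4,3)->(5,3) | p1:escaped | p2:(3,1)->(4,1)
Step 4: p0:(5,3)->(5,4)->EXIT | p1:escaped | p2:(4,1)->(5,1)
Step 5: p0:escaped | p1:escaped | p2:(5,1)->(5,0)->EXIT

ESCAPED ESCAPED ESCAPED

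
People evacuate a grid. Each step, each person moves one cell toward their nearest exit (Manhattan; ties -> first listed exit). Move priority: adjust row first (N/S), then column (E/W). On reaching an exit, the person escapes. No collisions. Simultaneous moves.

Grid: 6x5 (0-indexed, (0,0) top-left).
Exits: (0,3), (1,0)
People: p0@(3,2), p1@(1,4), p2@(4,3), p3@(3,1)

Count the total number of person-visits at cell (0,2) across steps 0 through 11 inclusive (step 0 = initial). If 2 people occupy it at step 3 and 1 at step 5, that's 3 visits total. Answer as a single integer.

Answer: 1

Derivation:
Step 0: p0@(3,2) p1@(1,4) p2@(4,3) p3@(3,1) -> at (0,2): 0 [-], cum=0
Step 1: p0@(2,2) p1@(0,4) p2@(3,3) p3@(2,1) -> at (0,2): 0 [-], cum=0
Step 2: p0@(1,2) p1@ESC p2@(2,3) p3@(1,1) -> at (0,2): 0 [-], cum=0
Step 3: p0@(0,2) p1@ESC p2@(1,3) p3@ESC -> at (0,2): 1 [p0], cum=1
Step 4: p0@ESC p1@ESC p2@ESC p3@ESC -> at (0,2): 0 [-], cum=1
Total visits = 1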